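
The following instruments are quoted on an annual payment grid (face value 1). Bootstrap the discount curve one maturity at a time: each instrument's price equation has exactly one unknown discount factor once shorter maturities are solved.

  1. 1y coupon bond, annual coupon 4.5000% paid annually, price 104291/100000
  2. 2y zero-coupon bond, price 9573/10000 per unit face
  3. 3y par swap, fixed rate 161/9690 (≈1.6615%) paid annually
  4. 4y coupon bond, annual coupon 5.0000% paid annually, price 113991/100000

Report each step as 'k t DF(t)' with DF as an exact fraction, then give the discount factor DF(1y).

1 1 499/500
2 2 9573/10000
3 3 9517/10000
4 4 592/625
DF(1y) = 499/500 ≈ 0.998000

step 1 [1y] bond c/1=9/200: DF=(104291/100000 − 9/200·(0))/(1+9/200) = 499/500 ≈ 0.998000
step 2 [2y] zero: DF = P = 9573/10000 ≈ 0.957300
step 3 [3y] swap r/1=161/9690: DF=(1 − 161/9690·(0.998000+0.957300))/(1+161/9690) = 9517/10000 ≈ 0.951700
step 4 [4y] bond c/1=1/20: DF=(113991/100000 − 1/20·(0.998000+0.957300+0.951700))/(1+1/20) = 592/625 ≈ 0.947200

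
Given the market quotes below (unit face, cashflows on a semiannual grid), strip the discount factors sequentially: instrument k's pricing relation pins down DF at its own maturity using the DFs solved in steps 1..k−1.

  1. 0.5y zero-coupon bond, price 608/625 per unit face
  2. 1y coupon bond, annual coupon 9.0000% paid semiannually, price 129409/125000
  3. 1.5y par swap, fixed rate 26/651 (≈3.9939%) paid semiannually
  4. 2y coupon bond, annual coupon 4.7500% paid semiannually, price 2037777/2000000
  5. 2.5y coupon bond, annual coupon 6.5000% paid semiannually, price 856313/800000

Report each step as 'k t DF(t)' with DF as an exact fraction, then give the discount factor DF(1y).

step 1 [0.5y] zero: DF = P = 608/625 ≈ 0.972800
step 2 [1y] bond c/2=9/200: DF=(129409/125000 − 9/200·(0.972800))/(1+9/200) = 593/625 ≈ 0.948800
step 3 [1.5y] swap r/2=13/651: DF=(1 − 13/651·(0.972800+0.948800))/(1+13/651) = 2357/2500 ≈ 0.942800
step 4 [2y] bond c/2=19/800: DF=(2037777/2000000 − 19/800·(0.972800+0.948800+0.942800))/(1+19/800) = 1161/1250 ≈ 0.928800
step 5 [2.5y] bond c/2=13/400: DF=(856313/800000 − 13/400·(0.972800+0.948800+0.942800+0.928800))/(1+13/400) = 9173/10000 ≈ 0.917300

1 1/2 608/625
2 1 593/625
3 3/2 2357/2500
4 2 1161/1250
5 5/2 9173/10000
DF(1y) = 593/625 ≈ 0.948800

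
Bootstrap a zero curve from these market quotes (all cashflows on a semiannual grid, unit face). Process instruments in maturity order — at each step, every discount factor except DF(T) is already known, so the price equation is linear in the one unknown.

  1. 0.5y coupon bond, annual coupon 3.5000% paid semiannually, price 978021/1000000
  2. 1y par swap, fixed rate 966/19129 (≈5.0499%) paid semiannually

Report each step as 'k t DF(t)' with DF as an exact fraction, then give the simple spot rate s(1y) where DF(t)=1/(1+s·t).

1 1/2 2403/2500
2 1 9517/10000
s(1y) = (1/(9517/10000) − 1)/(1) = 483/9517 ≈ 5.0751%

step 1 [0.5y] bond c/2=7/400: DF=(978021/1000000 − 7/400·(0))/(1+7/400) = 2403/2500 ≈ 0.961200
step 2 [1y] swap r/2=483/19129: DF=(1 − 483/19129·(0.961200))/(1+483/19129) = 9517/10000 ≈ 0.951700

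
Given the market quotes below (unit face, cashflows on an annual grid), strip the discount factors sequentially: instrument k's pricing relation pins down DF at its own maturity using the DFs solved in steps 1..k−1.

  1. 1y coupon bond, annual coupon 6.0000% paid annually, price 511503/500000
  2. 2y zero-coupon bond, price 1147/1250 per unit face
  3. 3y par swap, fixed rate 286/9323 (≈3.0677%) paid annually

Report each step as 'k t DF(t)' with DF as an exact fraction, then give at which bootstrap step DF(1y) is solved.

step 1 [1y] bond c/1=3/50: DF=(511503/500000 − 3/50·(0))/(1+3/50) = 9651/10000 ≈ 0.965100
step 2 [2y] zero: DF = P = 1147/1250 ≈ 0.917600
step 3 [3y] swap r/1=286/9323: DF=(1 − 286/9323·(0.965100+0.917600))/(1+286/9323) = 4571/5000 ≈ 0.914200

1 1 9651/10000
2 2 1147/1250
3 3 4571/5000
DF(1y) is solved at step 1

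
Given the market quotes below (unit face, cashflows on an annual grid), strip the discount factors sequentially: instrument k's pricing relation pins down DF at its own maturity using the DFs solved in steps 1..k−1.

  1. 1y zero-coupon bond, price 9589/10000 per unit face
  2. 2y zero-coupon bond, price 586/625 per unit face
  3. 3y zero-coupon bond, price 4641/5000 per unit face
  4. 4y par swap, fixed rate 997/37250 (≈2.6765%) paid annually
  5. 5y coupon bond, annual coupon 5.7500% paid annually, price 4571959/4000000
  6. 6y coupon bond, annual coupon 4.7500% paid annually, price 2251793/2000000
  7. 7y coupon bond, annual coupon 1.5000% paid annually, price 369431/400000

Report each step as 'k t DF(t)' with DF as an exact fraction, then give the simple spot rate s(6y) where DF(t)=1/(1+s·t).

1 1 9589/10000
2 2 586/625
3 3 4641/5000
4 4 9003/10000
5 5 8783/10000
6 6 8661/10000
7 7 8291/10000
s(6y) = (1/(8661/10000) − 1)/(6) = 1339/51966 ≈ 2.5767%

step 1 [1y] zero: DF = P = 9589/10000 ≈ 0.958900
step 2 [2y] zero: DF = P = 586/625 ≈ 0.937600
step 3 [3y] zero: DF = P = 4641/5000 ≈ 0.928200
step 4 [4y] swap r/1=997/37250: DF=(1 − 997/37250·(0.958900+0.937600+0.928200))/(1+997/37250) = 9003/10000 ≈ 0.900300
step 5 [5y] bond c/1=23/400: DF=(4571959/4000000 − 23/400·(0.958900+0.937600+0.928200+0.900300))/(1+23/400) = 8783/10000 ≈ 0.878300
step 6 [6y] bond c/1=19/400: DF=(2251793/2000000 − 19/400·(0.958900+0.937600+0.928200+0.900300+0.878300))/(1+19/400) = 8661/10000 ≈ 0.866100
step 7 [7y] bond c/1=3/200: DF=(369431/400000 − 3/200·(0.958900+0.937600+0.928200+0.900300+0.878300+0.866100))/(1+3/200) = 8291/10000 ≈ 0.829100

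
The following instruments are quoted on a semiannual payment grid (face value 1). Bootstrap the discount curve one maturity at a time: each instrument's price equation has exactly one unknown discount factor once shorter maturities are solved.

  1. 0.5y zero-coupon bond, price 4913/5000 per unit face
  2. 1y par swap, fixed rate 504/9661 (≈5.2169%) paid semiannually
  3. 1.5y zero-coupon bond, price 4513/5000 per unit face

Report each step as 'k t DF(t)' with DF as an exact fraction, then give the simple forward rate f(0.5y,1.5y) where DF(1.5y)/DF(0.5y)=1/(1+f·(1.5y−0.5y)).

1 1/2 4913/5000
2 1 1187/1250
3 3/2 4513/5000
f(0.5y,1.5y) = ((4913/5000)/(4513/5000) − 1)/(1) = 400/4513 ≈ 8.8633%

step 1 [0.5y] zero: DF = P = 4913/5000 ≈ 0.982600
step 2 [1y] swap r/2=252/9661: DF=(1 − 252/9661·(0.982600))/(1+252/9661) = 1187/1250 ≈ 0.949600
step 3 [1.5y] zero: DF = P = 4513/5000 ≈ 0.902600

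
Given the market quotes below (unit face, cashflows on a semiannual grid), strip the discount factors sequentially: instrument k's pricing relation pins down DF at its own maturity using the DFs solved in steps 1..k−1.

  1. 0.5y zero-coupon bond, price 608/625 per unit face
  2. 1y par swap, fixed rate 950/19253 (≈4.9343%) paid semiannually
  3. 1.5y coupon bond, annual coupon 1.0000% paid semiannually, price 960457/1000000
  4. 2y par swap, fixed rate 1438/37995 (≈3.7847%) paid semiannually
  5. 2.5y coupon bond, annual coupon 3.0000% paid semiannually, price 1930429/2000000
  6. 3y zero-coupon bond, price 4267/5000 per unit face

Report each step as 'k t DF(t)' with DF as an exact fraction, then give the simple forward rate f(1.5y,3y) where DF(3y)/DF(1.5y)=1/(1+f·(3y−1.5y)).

step 1 [0.5y] zero: DF = P = 608/625 ≈ 0.972800
step 2 [1y] swap r/2=475/19253: DF=(1 − 475/19253·(0.972800))/(1+475/19253) = 381/400 ≈ 0.952500
step 3 [1.5y] bond c/2=1/200: DF=(960457/1000000 − 1/200·(0.972800+0.952500))/(1+1/200) = 9461/10000 ≈ 0.946100
step 4 [2y] swap r/2=719/37995: DF=(1 − 719/37995·(0.972800+0.952500+0.946100))/(1+719/37995) = 9281/10000 ≈ 0.928100
step 5 [2.5y] bond c/2=3/200: DF=(1930429/2000000 − 3/200·(0.972800+0.952500+0.946100+0.928100))/(1+3/200) = 2237/2500 ≈ 0.894800
step 6 [3y] zero: DF = P = 4267/5000 ≈ 0.853400

1 1/2 608/625
2 1 381/400
3 3/2 9461/10000
4 2 9281/10000
5 5/2 2237/2500
6 3 4267/5000
f(1.5y,3y) = ((9461/10000)/(4267/5000) − 1)/(3/2) = 309/4267 ≈ 7.2416%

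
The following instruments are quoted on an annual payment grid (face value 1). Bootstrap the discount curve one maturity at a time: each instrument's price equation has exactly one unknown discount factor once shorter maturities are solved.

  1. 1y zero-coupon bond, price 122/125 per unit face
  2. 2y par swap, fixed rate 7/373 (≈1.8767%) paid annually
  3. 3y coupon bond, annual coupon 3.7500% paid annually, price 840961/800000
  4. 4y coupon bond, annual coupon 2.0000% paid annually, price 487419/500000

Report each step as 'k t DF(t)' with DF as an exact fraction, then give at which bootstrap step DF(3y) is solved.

1 1 122/125
2 2 2409/2500
3 3 9431/10000
4 4 562/625
DF(3y) is solved at step 3

step 1 [1y] zero: DF = P = 122/125 ≈ 0.976000
step 2 [2y] swap r/1=7/373: DF=(1 − 7/373·(0.976000))/(1+7/373) = 2409/2500 ≈ 0.963600
step 3 [3y] bond c/1=3/80: DF=(840961/800000 − 3/80·(0.976000+0.963600))/(1+3/80) = 9431/10000 ≈ 0.943100
step 4 [4y] bond c/1=1/50: DF=(487419/500000 − 1/50·(0.976000+0.963600+0.943100))/(1+1/50) = 562/625 ≈ 0.899200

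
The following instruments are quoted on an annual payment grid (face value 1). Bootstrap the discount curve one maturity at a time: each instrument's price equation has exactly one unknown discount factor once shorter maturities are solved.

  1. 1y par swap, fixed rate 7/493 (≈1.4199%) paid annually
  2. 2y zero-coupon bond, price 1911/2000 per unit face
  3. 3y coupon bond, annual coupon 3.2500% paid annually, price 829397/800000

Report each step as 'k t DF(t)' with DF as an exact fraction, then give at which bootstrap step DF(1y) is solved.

step 1 [1y] swap r/1=7/493: DF=(1 − 7/493·(0))/(1+7/493) = 493/500 ≈ 0.986000
step 2 [2y] zero: DF = P = 1911/2000 ≈ 0.955500
step 3 [3y] bond c/1=13/400: DF=(829397/800000 − 13/400·(0.986000+0.955500))/(1+13/400) = 943/1000 ≈ 0.943000

1 1 493/500
2 2 1911/2000
3 3 943/1000
DF(1y) is solved at step 1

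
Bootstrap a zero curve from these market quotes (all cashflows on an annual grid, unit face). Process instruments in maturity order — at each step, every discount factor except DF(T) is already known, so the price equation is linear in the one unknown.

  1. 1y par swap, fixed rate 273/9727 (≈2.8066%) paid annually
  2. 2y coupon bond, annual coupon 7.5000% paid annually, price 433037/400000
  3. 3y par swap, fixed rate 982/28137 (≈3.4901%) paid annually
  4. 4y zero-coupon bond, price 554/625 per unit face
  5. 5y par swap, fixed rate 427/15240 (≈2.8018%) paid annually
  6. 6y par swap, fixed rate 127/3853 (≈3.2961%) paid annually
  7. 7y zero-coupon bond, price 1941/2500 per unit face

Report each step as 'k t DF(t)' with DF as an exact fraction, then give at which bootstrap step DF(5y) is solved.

step 1 [1y] swap r/1=273/9727: DF=(1 − 273/9727·(0))/(1+273/9727) = 9727/10000 ≈ 0.972700
step 2 [2y] bond c/1=3/40: DF=(433037/400000 − 3/40·(0.972700))/(1+3/40) = 587/625 ≈ 0.939200
step 3 [3y] swap r/1=982/28137: DF=(1 − 982/28137·(0.972700+0.939200))/(1+982/28137) = 4509/5000 ≈ 0.901800
step 4 [4y] zero: DF = P = 554/625 ≈ 0.886400
step 5 [5y] swap r/1=427/15240: DF=(1 − 427/15240·(0.972700+0.939200+0.901800+0.886400))/(1+427/15240) = 8719/10000 ≈ 0.871900
step 6 [6y] swap r/1=127/3853: DF=(1 − 127/3853·(0.972700+0.939200+0.901800+0.886400+0.871900))/(1+127/3853) = 4111/5000 ≈ 0.822200
step 7 [7y] zero: DF = P = 1941/2500 ≈ 0.776400

1 1 9727/10000
2 2 587/625
3 3 4509/5000
4 4 554/625
5 5 8719/10000
6 6 4111/5000
7 7 1941/2500
DF(5y) is solved at step 5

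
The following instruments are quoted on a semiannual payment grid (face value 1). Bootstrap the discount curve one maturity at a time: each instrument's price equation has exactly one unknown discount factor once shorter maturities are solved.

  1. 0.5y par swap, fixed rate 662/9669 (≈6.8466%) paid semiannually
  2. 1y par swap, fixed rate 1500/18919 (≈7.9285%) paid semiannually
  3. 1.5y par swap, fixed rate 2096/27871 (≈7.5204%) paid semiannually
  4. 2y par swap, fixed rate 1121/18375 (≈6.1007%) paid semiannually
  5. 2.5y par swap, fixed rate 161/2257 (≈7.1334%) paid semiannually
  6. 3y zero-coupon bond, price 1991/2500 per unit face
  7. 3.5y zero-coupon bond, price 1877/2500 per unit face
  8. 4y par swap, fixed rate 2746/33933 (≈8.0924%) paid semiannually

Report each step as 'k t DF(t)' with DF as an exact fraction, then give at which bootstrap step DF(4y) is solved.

step 1 [0.5y] swap r/2=331/9669: DF=(1 − 331/9669·(0))/(1+331/9669) = 9669/10000 ≈ 0.966900
step 2 [1y] swap r/2=750/18919: DF=(1 − 750/18919·(0.966900))/(1+750/18919) = 37/40 ≈ 0.925000
step 3 [1.5y] swap r/2=1048/27871: DF=(1 − 1048/27871·(0.966900+0.925000))/(1+1048/27871) = 1119/1250 ≈ 0.895200
step 4 [2y] swap r/2=1121/36750: DF=(1 − 1121/36750·(0.966900+0.925000+0.895200))/(1+1121/36750) = 8879/10000 ≈ 0.887900
step 5 [2.5y] swap r/2=161/4514: DF=(1 − 161/4514·(0.966900+0.925000+0.895200+0.887900))/(1+161/4514) = 839/1000 ≈ 0.839000
step 6 [3y] zero: DF = P = 1991/2500 ≈ 0.796400
step 7 [3.5y] zero: DF = P = 1877/2500 ≈ 0.750800
step 8 [4y] swap r/2=1373/33933: DF=(1 − 1373/33933·(0.966900+0.925000+0.895200+0.887900+0.839000+0.796400+0.750800))/(1+1373/33933) = 3627/5000 ≈ 0.725400

1 1/2 9669/10000
2 1 37/40
3 3/2 1119/1250
4 2 8879/10000
5 5/2 839/1000
6 3 1991/2500
7 7/2 1877/2500
8 4 3627/5000
DF(4y) is solved at step 8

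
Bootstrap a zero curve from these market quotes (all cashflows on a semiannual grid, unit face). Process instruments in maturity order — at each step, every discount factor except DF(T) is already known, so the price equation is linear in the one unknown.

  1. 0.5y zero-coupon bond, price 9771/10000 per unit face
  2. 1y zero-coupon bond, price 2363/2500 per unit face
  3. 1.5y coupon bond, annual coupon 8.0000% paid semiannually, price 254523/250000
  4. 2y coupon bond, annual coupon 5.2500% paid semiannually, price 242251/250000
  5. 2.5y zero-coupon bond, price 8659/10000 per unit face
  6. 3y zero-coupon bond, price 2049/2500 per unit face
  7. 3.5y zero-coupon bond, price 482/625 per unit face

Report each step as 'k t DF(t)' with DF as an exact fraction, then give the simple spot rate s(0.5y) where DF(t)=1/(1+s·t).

step 1 [0.5y] zero: DF = P = 9771/10000 ≈ 0.977100
step 2 [1y] zero: DF = P = 2363/2500 ≈ 0.945200
step 3 [1.5y] bond c/2=1/25: DF=(254523/250000 − 1/25·(0.977100+0.945200))/(1+1/25) = 181/200 ≈ 0.905000
step 4 [2y] bond c/2=21/800: DF=(242251/250000 − 21/800·(0.977100+0.945200+0.905000))/(1+21/800) = 8719/10000 ≈ 0.871900
step 5 [2.5y] zero: DF = P = 8659/10000 ≈ 0.865900
step 6 [3y] zero: DF = P = 2049/2500 ≈ 0.819600
step 7 [3.5y] zero: DF = P = 482/625 ≈ 0.771200

1 1/2 9771/10000
2 1 2363/2500
3 3/2 181/200
4 2 8719/10000
5 5/2 8659/10000
6 3 2049/2500
7 7/2 482/625
s(0.5y) = (1/(9771/10000) − 1)/(1/2) = 458/9771 ≈ 4.6873%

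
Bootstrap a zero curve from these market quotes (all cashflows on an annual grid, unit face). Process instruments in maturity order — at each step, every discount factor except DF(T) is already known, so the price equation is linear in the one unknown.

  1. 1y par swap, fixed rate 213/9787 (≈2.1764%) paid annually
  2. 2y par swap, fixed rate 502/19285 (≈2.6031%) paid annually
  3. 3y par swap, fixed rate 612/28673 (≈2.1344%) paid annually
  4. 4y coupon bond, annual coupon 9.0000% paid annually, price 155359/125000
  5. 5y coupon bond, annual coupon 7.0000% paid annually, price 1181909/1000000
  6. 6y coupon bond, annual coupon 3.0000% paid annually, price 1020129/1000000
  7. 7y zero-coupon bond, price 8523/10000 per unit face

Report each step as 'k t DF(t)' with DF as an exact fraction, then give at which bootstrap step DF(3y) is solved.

step 1 [1y] swap r/1=213/9787: DF=(1 − 213/9787·(0))/(1+213/9787) = 9787/10000 ≈ 0.978700
step 2 [2y] swap r/1=502/19285: DF=(1 − 502/19285·(0.978700))/(1+502/19285) = 4749/5000 ≈ 0.949800
step 3 [3y] swap r/1=612/28673: DF=(1 − 612/28673·(0.978700+0.949800))/(1+612/28673) = 2347/2500 ≈ 0.938800
step 4 [4y] bond c/1=9/100: DF=(155359/125000 − 9/100·(0.978700+0.949800+0.938800))/(1+9/100) = 1807/2000 ≈ 0.903500
step 5 [5y] bond c/1=7/100: DF=(1181909/1000000 − 7/100·(0.978700+0.949800+0.938800+0.903500))/(1+7/100) = 8579/10000 ≈ 0.857900
step 6 [6y] bond c/1=3/100: DF=(1020129/1000000 − 3/100·(0.978700+0.949800+0.938800+0.903500+0.857900))/(1+3/100) = 2139/2500 ≈ 0.855600
step 7 [7y] zero: DF = P = 8523/10000 ≈ 0.852300

1 1 9787/10000
2 2 4749/5000
3 3 2347/2500
4 4 1807/2000
5 5 8579/10000
6 6 2139/2500
7 7 8523/10000
DF(3y) is solved at step 3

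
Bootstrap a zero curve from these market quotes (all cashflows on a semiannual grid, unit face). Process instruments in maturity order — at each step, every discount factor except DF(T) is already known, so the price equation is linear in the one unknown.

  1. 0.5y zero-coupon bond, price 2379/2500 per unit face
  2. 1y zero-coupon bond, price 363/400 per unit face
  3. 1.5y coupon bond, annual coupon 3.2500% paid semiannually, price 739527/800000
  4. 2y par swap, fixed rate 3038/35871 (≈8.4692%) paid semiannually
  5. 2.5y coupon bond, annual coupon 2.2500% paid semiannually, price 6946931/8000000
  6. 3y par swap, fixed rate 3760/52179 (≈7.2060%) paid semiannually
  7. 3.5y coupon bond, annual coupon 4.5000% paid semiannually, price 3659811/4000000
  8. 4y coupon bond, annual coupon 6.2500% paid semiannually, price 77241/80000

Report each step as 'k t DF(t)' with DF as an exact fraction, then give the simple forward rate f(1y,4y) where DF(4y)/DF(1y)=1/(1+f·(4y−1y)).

1 1/2 2379/2500
2 1 363/400
3 3/2 8799/10000
4 2 8481/10000
5 5/2 2047/2500
6 3 203/250
7 7/2 39/50
8 4 1509/2000
f(1y,4y) = ((363/400)/(1509/2000) − 1)/(3) = 34/503 ≈ 6.7594%

step 1 [0.5y] zero: DF = P = 2379/2500 ≈ 0.951600
step 2 [1y] zero: DF = P = 363/400 ≈ 0.907500
step 3 [1.5y] bond c/2=13/800: DF=(739527/800000 − 13/800·(0.951600+0.907500))/(1+13/800) = 8799/10000 ≈ 0.879900
step 4 [2y] swap r/2=1519/35871: DF=(1 − 1519/35871·(0.951600+0.907500+0.879900))/(1+1519/35871) = 8481/10000 ≈ 0.848100
step 5 [2.5y] bond c/2=9/800: DF=(6946931/8000000 − 9/800·(0.951600+0.907500+0.879900+0.848100))/(1+9/800) = 2047/2500 ≈ 0.818800
step 6 [3y] swap r/2=1880/52179: DF=(1 − 1880/52179·(0.951600+0.907500+0.879900+0.848100+0.818800))/(1+1880/52179) = 203/250 ≈ 0.812000
step 7 [3.5y] bond c/2=9/400: DF=(3659811/4000000 − 9/400·(0.951600+0.907500+0.879900+0.848100+0.818800+0.812000))/(1+9/400) = 39/50 ≈ 0.780000
step 8 [4y] bond c/2=1/32: DF=(77241/80000 − 1/32·(0.951600+0.907500+0.879900+0.848100+0.818800+0.812000+0.780000))/(1+1/32) = 1509/2000 ≈ 0.754500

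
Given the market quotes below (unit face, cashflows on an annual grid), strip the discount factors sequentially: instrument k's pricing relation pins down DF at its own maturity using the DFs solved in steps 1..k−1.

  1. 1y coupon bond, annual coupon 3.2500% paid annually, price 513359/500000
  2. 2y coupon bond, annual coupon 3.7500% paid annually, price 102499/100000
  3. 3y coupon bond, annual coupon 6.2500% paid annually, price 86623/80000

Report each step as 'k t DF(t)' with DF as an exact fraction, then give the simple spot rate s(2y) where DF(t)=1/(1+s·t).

step 1 [1y] bond c/1=13/400: DF=(513359/500000 − 13/400·(0))/(1+13/400) = 1243/1250 ≈ 0.994400
step 2 [2y] bond c/1=3/80: DF=(102499/100000 − 3/80·(0.994400))/(1+3/80) = 119/125 ≈ 0.952000
step 3 [3y] bond c/1=1/16: DF=(86623/80000 − 1/16·(0.994400+0.952000))/(1+1/16) = 4523/5000 ≈ 0.904600

1 1 1243/1250
2 2 119/125
3 3 4523/5000
s(2y) = (1/(119/125) − 1)/(2) = 3/119 ≈ 2.5210%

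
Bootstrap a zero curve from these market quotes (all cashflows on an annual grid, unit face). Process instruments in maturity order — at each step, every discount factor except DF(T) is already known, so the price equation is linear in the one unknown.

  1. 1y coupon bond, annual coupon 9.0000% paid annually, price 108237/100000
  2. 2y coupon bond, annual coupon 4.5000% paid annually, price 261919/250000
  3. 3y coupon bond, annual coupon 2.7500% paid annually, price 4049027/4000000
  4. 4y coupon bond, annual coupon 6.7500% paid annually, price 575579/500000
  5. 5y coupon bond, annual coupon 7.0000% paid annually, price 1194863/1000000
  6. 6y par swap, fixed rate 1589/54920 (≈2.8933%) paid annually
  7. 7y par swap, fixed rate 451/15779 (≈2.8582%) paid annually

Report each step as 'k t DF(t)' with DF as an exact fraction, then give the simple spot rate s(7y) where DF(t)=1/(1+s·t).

1 1 993/1000
2 2 4799/5000
3 3 9329/10000
4 4 8959/10000
5 5 8693/10000
6 6 8411/10000
7 7 2049/2500
s(7y) = (1/(2049/2500) − 1)/(7) = 451/14343 ≈ 3.1444%

step 1 [1y] bond c/1=9/100: DF=(108237/100000 − 9/100·(0))/(1+9/100) = 993/1000 ≈ 0.993000
step 2 [2y] bond c/1=9/200: DF=(261919/250000 − 9/200·(0.993000))/(1+9/200) = 4799/5000 ≈ 0.959800
step 3 [3y] bond c/1=11/400: DF=(4049027/4000000 − 11/400·(0.993000+0.959800))/(1+11/400) = 9329/10000 ≈ 0.932900
step 4 [4y] bond c/1=27/400: DF=(575579/500000 − 27/400·(0.993000+0.959800+0.932900))/(1+27/400) = 8959/10000 ≈ 0.895900
step 5 [5y] bond c/1=7/100: DF=(1194863/1000000 − 7/100·(0.993000+0.959800+0.932900+0.895900))/(1+7/100) = 8693/10000 ≈ 0.869300
step 6 [6y] swap r/1=1589/54920: DF=(1 − 1589/54920·(0.993000+0.959800+0.932900+0.895900+0.869300))/(1+1589/54920) = 8411/10000 ≈ 0.841100
step 7 [7y] swap r/1=451/15779: DF=(1 − 451/15779·(0.993000+0.959800+0.932900+0.895900+0.869300+0.841100))/(1+451/15779) = 2049/2500 ≈ 0.819600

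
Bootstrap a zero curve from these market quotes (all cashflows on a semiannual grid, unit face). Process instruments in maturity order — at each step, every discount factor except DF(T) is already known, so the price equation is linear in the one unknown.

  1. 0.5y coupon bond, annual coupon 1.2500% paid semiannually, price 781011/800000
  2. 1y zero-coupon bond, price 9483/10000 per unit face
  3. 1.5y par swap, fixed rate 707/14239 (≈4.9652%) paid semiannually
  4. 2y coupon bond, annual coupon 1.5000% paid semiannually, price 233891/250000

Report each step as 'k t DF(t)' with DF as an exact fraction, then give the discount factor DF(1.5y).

step 1 [0.5y] bond c/2=1/160: DF=(781011/800000 − 1/160·(0))/(1+1/160) = 4851/5000 ≈ 0.970200
step 2 [1y] zero: DF = P = 9483/10000 ≈ 0.948300
step 3 [1.5y] swap r/2=707/28478: DF=(1 − 707/28478·(0.970200+0.948300))/(1+707/28478) = 9293/10000 ≈ 0.929300
step 4 [2y] bond c/2=3/400: DF=(233891/250000 − 3/400·(0.970200+0.948300+0.929300))/(1+3/400) = 4537/5000 ≈ 0.907400

1 1/2 4851/5000
2 1 9483/10000
3 3/2 9293/10000
4 2 4537/5000
DF(1.5y) = 9293/10000 ≈ 0.929300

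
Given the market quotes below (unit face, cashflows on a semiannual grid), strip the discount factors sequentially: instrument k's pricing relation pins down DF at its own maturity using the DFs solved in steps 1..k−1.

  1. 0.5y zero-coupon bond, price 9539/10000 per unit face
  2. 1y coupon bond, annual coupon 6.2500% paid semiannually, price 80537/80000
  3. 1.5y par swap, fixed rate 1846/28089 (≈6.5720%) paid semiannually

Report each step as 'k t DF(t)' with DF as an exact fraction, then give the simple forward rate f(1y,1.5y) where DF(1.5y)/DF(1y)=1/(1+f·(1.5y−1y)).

step 1 [0.5y] zero: DF = P = 9539/10000 ≈ 0.953900
step 2 [1y] bond c/2=1/32: DF=(80537/80000 − 1/32·(0.953900))/(1+1/32) = 9473/10000 ≈ 0.947300
step 3 [1.5y] swap r/2=923/28089: DF=(1 − 923/28089·(0.953900+0.947300))/(1+923/28089) = 9077/10000 ≈ 0.907700

1 1/2 9539/10000
2 1 9473/10000
3 3/2 9077/10000
f(1y,1.5y) = ((9473/10000)/(9077/10000) − 1)/(1/2) = 792/9077 ≈ 8.7253%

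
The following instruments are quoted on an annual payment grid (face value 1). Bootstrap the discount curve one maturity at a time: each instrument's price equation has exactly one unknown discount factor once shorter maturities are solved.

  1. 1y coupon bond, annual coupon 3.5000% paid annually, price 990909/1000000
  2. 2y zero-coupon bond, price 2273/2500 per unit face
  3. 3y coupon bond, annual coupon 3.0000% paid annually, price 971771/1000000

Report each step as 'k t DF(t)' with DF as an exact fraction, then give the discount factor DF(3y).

step 1 [1y] bond c/1=7/200: DF=(990909/1000000 − 7/200·(0))/(1+7/200) = 4787/5000 ≈ 0.957400
step 2 [2y] zero: DF = P = 2273/2500 ≈ 0.909200
step 3 [3y] bond c/1=3/100: DF=(971771/1000000 − 3/100·(0.957400+0.909200))/(1+3/100) = 8891/10000 ≈ 0.889100

1 1 4787/5000
2 2 2273/2500
3 3 8891/10000
DF(3y) = 8891/10000 ≈ 0.889100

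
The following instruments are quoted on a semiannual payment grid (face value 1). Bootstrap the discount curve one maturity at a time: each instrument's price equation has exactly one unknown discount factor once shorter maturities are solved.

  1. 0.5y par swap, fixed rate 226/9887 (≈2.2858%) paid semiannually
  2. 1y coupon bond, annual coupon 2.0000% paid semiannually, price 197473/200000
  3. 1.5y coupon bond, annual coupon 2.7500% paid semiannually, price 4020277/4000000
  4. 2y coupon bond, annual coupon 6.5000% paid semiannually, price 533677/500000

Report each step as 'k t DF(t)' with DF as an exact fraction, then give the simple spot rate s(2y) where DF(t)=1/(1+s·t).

1 1/2 9887/10000
2 1 4839/5000
3 3/2 9649/10000
4 2 4709/5000
s(2y) = (1/(4709/5000) − 1)/(2) = 291/9418 ≈ 3.0898%

step 1 [0.5y] swap r/2=113/9887: DF=(1 − 113/9887·(0))/(1+113/9887) = 9887/10000 ≈ 0.988700
step 2 [1y] bond c/2=1/100: DF=(197473/200000 − 1/100·(0.988700))/(1+1/100) = 4839/5000 ≈ 0.967800
step 3 [1.5y] bond c/2=11/800: DF=(4020277/4000000 − 11/800·(0.988700+0.967800))/(1+11/800) = 9649/10000 ≈ 0.964900
step 4 [2y] bond c/2=13/400: DF=(533677/500000 − 13/400·(0.988700+0.967800+0.964900))/(1+13/400) = 4709/5000 ≈ 0.941800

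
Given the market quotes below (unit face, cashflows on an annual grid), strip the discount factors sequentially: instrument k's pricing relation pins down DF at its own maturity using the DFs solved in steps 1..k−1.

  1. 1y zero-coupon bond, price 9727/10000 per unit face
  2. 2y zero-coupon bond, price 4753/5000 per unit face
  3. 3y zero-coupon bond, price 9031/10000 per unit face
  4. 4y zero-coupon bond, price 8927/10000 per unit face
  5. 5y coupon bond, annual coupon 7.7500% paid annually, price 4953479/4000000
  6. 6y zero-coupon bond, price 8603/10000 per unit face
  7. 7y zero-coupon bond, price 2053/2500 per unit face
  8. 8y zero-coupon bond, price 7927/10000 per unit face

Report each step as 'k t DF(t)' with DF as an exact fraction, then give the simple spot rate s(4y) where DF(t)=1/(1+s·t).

1 1 9727/10000
2 2 4753/5000
3 3 9031/10000
4 4 8927/10000
5 5 4409/5000
6 6 8603/10000
7 7 2053/2500
8 8 7927/10000
s(4y) = (1/(8927/10000) − 1)/(4) = 1073/35708 ≈ 3.0049%

step 1 [1y] zero: DF = P = 9727/10000 ≈ 0.972700
step 2 [2y] zero: DF = P = 4753/5000 ≈ 0.950600
step 3 [3y] zero: DF = P = 9031/10000 ≈ 0.903100
step 4 [4y] zero: DF = P = 8927/10000 ≈ 0.892700
step 5 [5y] bond c/1=31/400: DF=(4953479/4000000 − 31/400·(0.972700+0.950600+0.903100+0.892700))/(1+31/400) = 4409/5000 ≈ 0.881800
step 6 [6y] zero: DF = P = 8603/10000 ≈ 0.860300
step 7 [7y] zero: DF = P = 2053/2500 ≈ 0.821200
step 8 [8y] zero: DF = P = 7927/10000 ≈ 0.792700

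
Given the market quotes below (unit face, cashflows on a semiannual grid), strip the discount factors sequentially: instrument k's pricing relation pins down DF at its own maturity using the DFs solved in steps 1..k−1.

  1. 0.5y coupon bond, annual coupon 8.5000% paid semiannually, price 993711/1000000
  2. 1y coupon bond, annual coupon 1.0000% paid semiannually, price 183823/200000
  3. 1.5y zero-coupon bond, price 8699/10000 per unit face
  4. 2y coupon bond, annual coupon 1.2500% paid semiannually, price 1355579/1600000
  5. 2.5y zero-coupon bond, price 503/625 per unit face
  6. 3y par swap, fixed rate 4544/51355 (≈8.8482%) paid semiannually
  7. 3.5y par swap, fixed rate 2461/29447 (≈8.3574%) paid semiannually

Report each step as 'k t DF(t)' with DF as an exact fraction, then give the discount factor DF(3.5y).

step 1 [0.5y] bond c/2=17/400: DF=(993711/1000000 − 17/400·(0))/(1+17/400) = 2383/2500 ≈ 0.953200
step 2 [1y] bond c/2=1/200: DF=(183823/200000 − 1/200·(0.953200))/(1+1/200) = 4549/5000 ≈ 0.909800
step 3 [1.5y] zero: DF = P = 8699/10000 ≈ 0.869900
step 4 [2y] bond c/2=1/160: DF=(1355579/1600000 − 1/160·(0.953200+0.909800+0.869900))/(1+1/160) = 33/40 ≈ 0.825000
step 5 [2.5y] zero: DF = P = 503/625 ≈ 0.804800
step 6 [3y] swap r/2=2272/51355: DF=(1 − 2272/51355·(0.953200+0.909800+0.869900+0.825000+0.804800))/(1+2272/51355) = 483/625 ≈ 0.772800
step 7 [3.5y] swap r/2=2461/58894: DF=(1 − 2461/58894·(0.953200+0.909800+0.869900+0.825000+0.804800+0.772800))/(1+2461/58894) = 7539/10000 ≈ 0.753900

1 1/2 2383/2500
2 1 4549/5000
3 3/2 8699/10000
4 2 33/40
5 5/2 503/625
6 3 483/625
7 7/2 7539/10000
DF(3.5y) = 7539/10000 ≈ 0.753900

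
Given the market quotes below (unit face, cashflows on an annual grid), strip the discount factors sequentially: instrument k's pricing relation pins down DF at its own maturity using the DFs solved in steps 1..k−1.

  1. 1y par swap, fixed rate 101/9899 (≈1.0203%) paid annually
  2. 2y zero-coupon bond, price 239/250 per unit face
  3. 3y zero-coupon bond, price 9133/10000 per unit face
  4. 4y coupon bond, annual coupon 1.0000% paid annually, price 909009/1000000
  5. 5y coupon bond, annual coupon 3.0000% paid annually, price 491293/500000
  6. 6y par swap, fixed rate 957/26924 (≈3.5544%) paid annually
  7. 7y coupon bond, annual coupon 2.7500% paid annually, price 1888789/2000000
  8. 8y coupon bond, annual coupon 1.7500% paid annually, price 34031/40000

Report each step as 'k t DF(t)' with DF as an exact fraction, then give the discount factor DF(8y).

1 1 9899/10000
2 2 239/250
3 3 9133/10000
4 4 8717/10000
5 5 8453/10000
6 6 4043/5000
7 7 31/40
8 8 3651/5000
DF(8y) = 3651/5000 ≈ 0.730200

step 1 [1y] swap r/1=101/9899: DF=(1 − 101/9899·(0))/(1+101/9899) = 9899/10000 ≈ 0.989900
step 2 [2y] zero: DF = P = 239/250 ≈ 0.956000
step 3 [3y] zero: DF = P = 9133/10000 ≈ 0.913300
step 4 [4y] bond c/1=1/100: DF=(909009/1000000 − 1/100·(0.989900+0.956000+0.913300))/(1+1/100) = 8717/10000 ≈ 0.871700
step 5 [5y] bond c/1=3/100: DF=(491293/500000 − 3/100·(0.989900+0.956000+0.913300+0.871700))/(1+3/100) = 8453/10000 ≈ 0.845300
step 6 [6y] swap r/1=957/26924: DF=(1 − 957/26924·(0.989900+0.956000+0.913300+0.871700+0.845300))/(1+957/26924) = 4043/5000 ≈ 0.808600
step 7 [7y] bond c/1=11/400: DF=(1888789/2000000 − 11/400·(0.989900+0.956000+0.913300+0.871700+0.845300+0.808600))/(1+11/400) = 31/40 ≈ 0.775000
step 8 [8y] bond c/1=7/400: DF=(34031/40000 − 7/400·(0.989900+0.956000+0.913300+0.871700+0.845300+0.808600+0.775000))/(1+7/400) = 3651/5000 ≈ 0.730200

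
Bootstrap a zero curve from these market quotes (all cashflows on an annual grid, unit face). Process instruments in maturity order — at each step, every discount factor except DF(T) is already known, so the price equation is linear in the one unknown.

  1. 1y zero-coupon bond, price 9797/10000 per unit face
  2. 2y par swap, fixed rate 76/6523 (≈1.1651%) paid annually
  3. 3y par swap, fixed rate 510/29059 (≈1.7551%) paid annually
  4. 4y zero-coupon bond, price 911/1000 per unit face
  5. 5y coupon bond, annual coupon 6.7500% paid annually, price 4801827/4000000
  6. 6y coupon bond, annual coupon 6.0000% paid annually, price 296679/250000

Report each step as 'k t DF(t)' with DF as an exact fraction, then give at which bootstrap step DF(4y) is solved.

step 1 [1y] zero: DF = P = 9797/10000 ≈ 0.979700
step 2 [2y] swap r/1=76/6523: DF=(1 − 76/6523·(0.979700))/(1+76/6523) = 2443/2500 ≈ 0.977200
step 3 [3y] swap r/1=510/29059: DF=(1 − 510/29059·(0.979700+0.977200))/(1+510/29059) = 949/1000 ≈ 0.949000
step 4 [4y] zero: DF = P = 911/1000 ≈ 0.911000
step 5 [5y] bond c/1=27/400: DF=(4801827/4000000 − 27/400·(0.979700+0.977200+0.949000+0.911000))/(1+27/400) = 552/625 ≈ 0.883200
step 6 [6y] bond c/1=3/50: DF=(296679/250000 − 3/50·(0.979700+0.977200+0.949000+0.911000+0.883200))/(1+3/50) = 1707/2000 ≈ 0.853500

1 1 9797/10000
2 2 2443/2500
3 3 949/1000
4 4 911/1000
5 5 552/625
6 6 1707/2000
DF(4y) is solved at step 4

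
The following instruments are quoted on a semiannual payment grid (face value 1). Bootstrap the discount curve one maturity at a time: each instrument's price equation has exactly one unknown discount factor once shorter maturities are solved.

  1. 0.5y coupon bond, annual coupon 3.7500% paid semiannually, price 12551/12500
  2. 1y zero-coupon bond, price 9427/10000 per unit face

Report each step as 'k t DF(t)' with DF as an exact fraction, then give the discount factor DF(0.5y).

step 1 [0.5y] bond c/2=3/160: DF=(12551/12500 − 3/160·(0))/(1+3/160) = 616/625 ≈ 0.985600
step 2 [1y] zero: DF = P = 9427/10000 ≈ 0.942700

1 1/2 616/625
2 1 9427/10000
DF(0.5y) = 616/625 ≈ 0.985600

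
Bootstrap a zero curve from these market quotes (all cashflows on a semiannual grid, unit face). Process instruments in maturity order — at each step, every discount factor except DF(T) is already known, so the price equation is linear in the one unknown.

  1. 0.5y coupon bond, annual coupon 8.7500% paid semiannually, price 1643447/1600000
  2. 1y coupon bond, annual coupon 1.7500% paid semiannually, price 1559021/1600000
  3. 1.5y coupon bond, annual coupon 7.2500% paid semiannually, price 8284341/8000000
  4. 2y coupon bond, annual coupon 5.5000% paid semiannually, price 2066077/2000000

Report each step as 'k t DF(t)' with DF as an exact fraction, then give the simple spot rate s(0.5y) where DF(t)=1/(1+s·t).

step 1 [0.5y] bond c/2=7/160: DF=(1643447/1600000 − 7/160·(0))/(1+7/160) = 9841/10000 ≈ 0.984100
step 2 [1y] bond c/2=7/800: DF=(1559021/1600000 − 7/800·(0.984100))/(1+7/800) = 4787/5000 ≈ 0.957400
step 3 [1.5y] bond c/2=29/800: DF=(8284341/8000000 − 29/800·(0.984100+0.957400))/(1+29/800) = 4657/5000 ≈ 0.931400
step 4 [2y] bond c/2=11/400: DF=(2066077/2000000 − 11/400·(0.984100+0.957400+0.931400))/(1+11/400) = 1857/2000 ≈ 0.928500

1 1/2 9841/10000
2 1 4787/5000
3 3/2 4657/5000
4 2 1857/2000
s(0.5y) = (1/(9841/10000) − 1)/(1/2) = 318/9841 ≈ 3.2314%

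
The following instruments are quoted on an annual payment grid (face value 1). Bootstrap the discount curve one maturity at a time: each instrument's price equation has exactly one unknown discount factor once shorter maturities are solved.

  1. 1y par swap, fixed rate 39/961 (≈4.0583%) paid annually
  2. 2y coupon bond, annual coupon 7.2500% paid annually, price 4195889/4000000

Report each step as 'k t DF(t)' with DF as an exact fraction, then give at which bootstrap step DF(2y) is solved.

step 1 [1y] swap r/1=39/961: DF=(1 − 39/961·(0))/(1+39/961) = 961/1000 ≈ 0.961000
step 2 [2y] bond c/1=29/400: DF=(4195889/4000000 − 29/400·(0.961000))/(1+29/400) = 9131/10000 ≈ 0.913100

1 1 961/1000
2 2 9131/10000
DF(2y) is solved at step 2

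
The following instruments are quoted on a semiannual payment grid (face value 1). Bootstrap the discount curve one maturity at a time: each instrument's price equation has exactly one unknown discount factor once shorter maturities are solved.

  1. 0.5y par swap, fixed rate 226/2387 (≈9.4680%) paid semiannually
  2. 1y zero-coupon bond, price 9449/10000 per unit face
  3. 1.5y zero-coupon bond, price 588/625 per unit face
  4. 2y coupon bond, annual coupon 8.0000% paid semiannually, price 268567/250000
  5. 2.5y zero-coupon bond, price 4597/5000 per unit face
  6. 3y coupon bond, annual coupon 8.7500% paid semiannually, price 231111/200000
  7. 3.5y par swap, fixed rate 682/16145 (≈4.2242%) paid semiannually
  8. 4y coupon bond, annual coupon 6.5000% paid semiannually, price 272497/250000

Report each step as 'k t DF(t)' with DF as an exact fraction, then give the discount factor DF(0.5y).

1 1/2 2387/2500
2 1 9449/10000
3 3/2 588/625
4 2 9237/10000
5 5/2 4597/5000
6 3 2277/2500
7 7/2 2159/2500
8 4 2131/2500
DF(0.5y) = 2387/2500 ≈ 0.954800

step 1 [0.5y] swap r/2=113/2387: DF=(1 − 113/2387·(0))/(1+113/2387) = 2387/2500 ≈ 0.954800
step 2 [1y] zero: DF = P = 9449/10000 ≈ 0.944900
step 3 [1.5y] zero: DF = P = 588/625 ≈ 0.940800
step 4 [2y] bond c/2=1/25: DF=(268567/250000 − 1/25·(0.954800+0.944900+0.940800))/(1+1/25) = 9237/10000 ≈ 0.923700
step 5 [2.5y] zero: DF = P = 4597/5000 ≈ 0.919400
step 6 [3y] bond c/2=7/160: DF=(231111/200000 − 7/160·(0.954800+0.944900+0.940800+0.923700+0.919400))/(1+7/160) = 2277/2500 ≈ 0.910800
step 7 [3.5y] swap r/2=341/16145: DF=(1 − 341/16145·(0.954800+0.944900+0.940800+0.923700+0.919400+0.910800))/(1+341/16145) = 2159/2500 ≈ 0.863600
step 8 [4y] bond c/2=13/400: DF=(272497/250000 − 13/400·(0.954800+0.944900+0.940800+0.923700+0.919400+0.910800+0.863600))/(1+13/400) = 2131/2500 ≈ 0.852400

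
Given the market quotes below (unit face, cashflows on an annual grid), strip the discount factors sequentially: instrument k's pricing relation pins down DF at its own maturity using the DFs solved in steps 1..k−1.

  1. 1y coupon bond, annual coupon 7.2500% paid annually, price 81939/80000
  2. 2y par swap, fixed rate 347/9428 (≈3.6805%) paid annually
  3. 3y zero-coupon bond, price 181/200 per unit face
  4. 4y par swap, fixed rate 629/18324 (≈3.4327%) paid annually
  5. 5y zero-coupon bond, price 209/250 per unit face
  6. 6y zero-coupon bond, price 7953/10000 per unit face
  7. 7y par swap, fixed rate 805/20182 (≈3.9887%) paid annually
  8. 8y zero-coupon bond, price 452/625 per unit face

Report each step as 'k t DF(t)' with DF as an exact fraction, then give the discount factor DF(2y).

1 1 191/200
2 2 4653/5000
3 3 181/200
4 4 4371/5000
5 5 209/250
6 6 7953/10000
7 7 1517/2000
8 8 452/625
DF(2y) = 4653/5000 ≈ 0.930600

step 1 [1y] bond c/1=29/400: DF=(81939/80000 − 29/400·(0))/(1+29/400) = 191/200 ≈ 0.955000
step 2 [2y] swap r/1=347/9428: DF=(1 − 347/9428·(0.955000))/(1+347/9428) = 4653/5000 ≈ 0.930600
step 3 [3y] zero: DF = P = 181/200 ≈ 0.905000
step 4 [4y] swap r/1=629/18324: DF=(1 − 629/18324·(0.955000+0.930600+0.905000))/(1+629/18324) = 4371/5000 ≈ 0.874200
step 5 [5y] zero: DF = P = 209/250 ≈ 0.836000
step 6 [6y] zero: DF = P = 7953/10000 ≈ 0.795300
step 7 [7y] swap r/1=805/20182: DF=(1 − 805/20182·(0.955000+0.930600+0.905000+0.874200+0.836000+0.795300))/(1+805/20182) = 1517/2000 ≈ 0.758500
step 8 [8y] zero: DF = P = 452/625 ≈ 0.723200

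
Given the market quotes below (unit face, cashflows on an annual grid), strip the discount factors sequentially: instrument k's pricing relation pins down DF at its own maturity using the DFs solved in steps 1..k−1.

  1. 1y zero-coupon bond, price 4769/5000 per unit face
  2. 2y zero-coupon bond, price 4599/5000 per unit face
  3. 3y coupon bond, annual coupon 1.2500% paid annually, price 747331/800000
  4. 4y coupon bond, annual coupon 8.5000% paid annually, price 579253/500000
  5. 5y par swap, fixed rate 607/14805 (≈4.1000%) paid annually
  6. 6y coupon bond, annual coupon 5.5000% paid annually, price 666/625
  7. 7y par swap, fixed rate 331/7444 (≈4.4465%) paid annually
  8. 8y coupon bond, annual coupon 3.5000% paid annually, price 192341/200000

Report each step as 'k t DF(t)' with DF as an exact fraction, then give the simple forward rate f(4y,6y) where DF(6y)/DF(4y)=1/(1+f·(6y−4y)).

1 1 4769/5000
2 2 4599/5000
3 3 1799/2000
4 4 1701/2000
5 5 8179/10000
6 6 1557/2000
7 7 919/1250
8 8 3639/5000
f(4y,6y) = ((1701/2000)/(1557/2000) − 1)/(2) = 8/173 ≈ 4.6243%

step 1 [1y] zero: DF = P = 4769/5000 ≈ 0.953800
step 2 [2y] zero: DF = P = 4599/5000 ≈ 0.919800
step 3 [3y] bond c/1=1/80: DF=(747331/800000 − 1/80·(0.953800+0.919800))/(1+1/80) = 1799/2000 ≈ 0.899500
step 4 [4y] bond c/1=17/200: DF=(579253/500000 − 17/200·(0.953800+0.919800+0.899500))/(1+17/200) = 1701/2000 ≈ 0.850500
step 5 [5y] swap r/1=607/14805: DF=(1 − 607/14805·(0.953800+0.919800+0.899500+0.850500))/(1+607/14805) = 8179/10000 ≈ 0.817900
step 6 [6y] bond c/1=11/200: DF=(666/625 − 11/200·(0.953800+0.919800+0.899500+0.850500+0.817900))/(1+11/200) = 1557/2000 ≈ 0.778500
step 7 [7y] swap r/1=331/7444: DF=(1 − 331/7444·(0.953800+0.919800+0.899500+0.850500+0.817900+0.778500))/(1+331/7444) = 919/1250 ≈ 0.735200
step 8 [8y] bond c/1=7/200: DF=(192341/200000 − 7/200·(0.953800+0.919800+0.899500+0.850500+0.817900+0.778500+0.735200))/(1+7/200) = 3639/5000 ≈ 0.727800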